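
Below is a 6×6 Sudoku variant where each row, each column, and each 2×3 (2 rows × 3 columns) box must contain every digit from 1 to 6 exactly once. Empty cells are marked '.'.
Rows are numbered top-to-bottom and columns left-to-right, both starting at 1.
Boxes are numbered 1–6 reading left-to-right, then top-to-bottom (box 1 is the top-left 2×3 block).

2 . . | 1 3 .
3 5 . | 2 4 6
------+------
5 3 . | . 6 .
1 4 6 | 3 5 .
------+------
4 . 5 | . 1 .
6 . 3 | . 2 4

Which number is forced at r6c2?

Row 6 already contains {2, 3, 4, 6}.
Column 2 already contains {3, 4, 5}.
Its 2×3 block (box 5) already contains {3, 4, 5, 6}.
The only value from 1–6 not eliminated is 1, so r6c2 = 1.

1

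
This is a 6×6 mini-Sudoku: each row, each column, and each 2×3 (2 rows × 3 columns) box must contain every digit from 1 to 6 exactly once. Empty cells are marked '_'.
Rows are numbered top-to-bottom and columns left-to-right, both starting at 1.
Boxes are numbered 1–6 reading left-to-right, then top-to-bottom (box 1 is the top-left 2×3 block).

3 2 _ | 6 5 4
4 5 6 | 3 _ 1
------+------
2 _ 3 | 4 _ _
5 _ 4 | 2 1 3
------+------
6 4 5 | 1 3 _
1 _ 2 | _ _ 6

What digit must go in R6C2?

Row 6 already contains {1, 2, 6}.
Column 2 already contains {2, 4, 5}.
Its 2×3 block (box 5) already contains {1, 2, 4, 5, 6}.
The only value from 1–6 not eliminated is 3, so R6C2 = 3.

3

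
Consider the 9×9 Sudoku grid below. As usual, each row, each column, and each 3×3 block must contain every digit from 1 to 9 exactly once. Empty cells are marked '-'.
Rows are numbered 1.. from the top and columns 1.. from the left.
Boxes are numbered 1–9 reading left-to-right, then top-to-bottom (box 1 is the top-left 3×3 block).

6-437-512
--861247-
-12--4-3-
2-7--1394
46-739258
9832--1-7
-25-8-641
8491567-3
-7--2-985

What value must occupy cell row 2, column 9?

9

Row 2 already contains {1, 2, 4, 6, 7, 8}.
Column 9 already contains {1, 2, 3, 4, 5, 7, 8}.
Its 3×3 block (box 3) already contains {1, 2, 3, 4, 5, 7}.
The only value from 1–9 not eliminated is 9, so row 2, column 9 = 9.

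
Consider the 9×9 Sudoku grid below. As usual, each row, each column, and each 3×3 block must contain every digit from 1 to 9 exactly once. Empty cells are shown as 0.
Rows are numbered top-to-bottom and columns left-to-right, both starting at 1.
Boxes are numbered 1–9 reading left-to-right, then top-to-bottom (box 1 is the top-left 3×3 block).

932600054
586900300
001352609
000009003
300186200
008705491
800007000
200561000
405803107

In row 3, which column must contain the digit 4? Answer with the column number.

2

Consider where 4 can go in row 3.
r3c1 is out (column 1 already has a 4).
r3c8 is out (box 3 already has a 4).
So the only cell in row 3 that can hold 4 is r3c2.
That is column 2.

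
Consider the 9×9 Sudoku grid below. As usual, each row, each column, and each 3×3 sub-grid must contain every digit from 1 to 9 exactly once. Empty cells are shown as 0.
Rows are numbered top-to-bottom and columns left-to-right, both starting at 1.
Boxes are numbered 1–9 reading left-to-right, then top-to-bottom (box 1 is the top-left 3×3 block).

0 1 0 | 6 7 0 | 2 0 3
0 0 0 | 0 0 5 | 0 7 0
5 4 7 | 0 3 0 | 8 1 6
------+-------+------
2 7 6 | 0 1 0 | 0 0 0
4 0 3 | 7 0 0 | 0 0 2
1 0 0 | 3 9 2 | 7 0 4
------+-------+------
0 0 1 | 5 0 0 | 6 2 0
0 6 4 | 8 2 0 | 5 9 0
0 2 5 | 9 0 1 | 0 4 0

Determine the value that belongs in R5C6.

Cell R5C6 itself could take any of {6, 8} by direct elimination.
Consider where 6 can go in column 6.
R1C6 is out (row 1 already has a 6).
R3C6 is out (row 3 already has a 6).
R4C6 is out (row 4 already has a 6).
R7C6 is out (row 7 already has a 6).
R8C6 is out (row 8 already has a 6).
So the only cell in column 6 that can hold 6 is R5C6.
Therefore R5C6 = 6.

6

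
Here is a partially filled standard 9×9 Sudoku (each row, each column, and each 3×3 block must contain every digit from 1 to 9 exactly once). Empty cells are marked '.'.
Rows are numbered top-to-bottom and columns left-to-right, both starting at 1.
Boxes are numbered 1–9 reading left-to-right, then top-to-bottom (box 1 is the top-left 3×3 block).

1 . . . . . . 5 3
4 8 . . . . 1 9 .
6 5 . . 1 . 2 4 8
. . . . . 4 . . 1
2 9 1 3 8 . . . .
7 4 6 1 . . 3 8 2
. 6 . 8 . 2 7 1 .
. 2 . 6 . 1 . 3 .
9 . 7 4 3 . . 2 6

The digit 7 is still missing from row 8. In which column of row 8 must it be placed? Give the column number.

5

Consider where 7 can go in row 8.
R8C1 is out (column 1 already has a 7).
R8C3 is out (column 3 already has a 7).
R8C7 is out (column 7 already has a 7).
R8C9 is out (box 9 already has a 7).
So the only cell in row 8 that can hold 7 is R8C5.
That is column 5.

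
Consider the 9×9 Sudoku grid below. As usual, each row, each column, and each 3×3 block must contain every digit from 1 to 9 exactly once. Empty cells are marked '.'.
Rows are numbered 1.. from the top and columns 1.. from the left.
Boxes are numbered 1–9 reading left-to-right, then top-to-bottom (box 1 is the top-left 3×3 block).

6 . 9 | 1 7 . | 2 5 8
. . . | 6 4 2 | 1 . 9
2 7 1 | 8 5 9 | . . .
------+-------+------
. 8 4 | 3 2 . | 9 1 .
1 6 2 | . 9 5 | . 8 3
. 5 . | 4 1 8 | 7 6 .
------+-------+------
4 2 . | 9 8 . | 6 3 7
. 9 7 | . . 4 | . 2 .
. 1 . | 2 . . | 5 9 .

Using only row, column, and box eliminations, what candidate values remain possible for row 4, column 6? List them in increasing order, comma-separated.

6,7

Row 4 already contains {1, 2, 3, 4, 8, 9}.
Column 6 already contains {2, 4, 5, 8, 9}.
Its 3×3 block (box 5) already contains {1, 2, 3, 4, 5, 8, 9}.
Removing those from 1–9 leaves {6, 7} as the candidates for row 4, column 6.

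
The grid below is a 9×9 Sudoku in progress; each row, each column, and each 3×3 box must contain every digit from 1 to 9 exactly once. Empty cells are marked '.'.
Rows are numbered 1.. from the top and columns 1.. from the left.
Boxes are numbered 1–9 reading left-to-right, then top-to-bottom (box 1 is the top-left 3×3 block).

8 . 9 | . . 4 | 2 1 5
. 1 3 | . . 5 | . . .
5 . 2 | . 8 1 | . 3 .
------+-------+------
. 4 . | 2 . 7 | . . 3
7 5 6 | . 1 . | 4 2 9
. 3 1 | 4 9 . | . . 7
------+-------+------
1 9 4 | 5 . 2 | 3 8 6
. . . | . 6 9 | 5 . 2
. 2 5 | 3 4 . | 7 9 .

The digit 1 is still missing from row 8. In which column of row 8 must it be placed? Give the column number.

Consider where 1 can go in row 8.
row 8, column 1 is out (column 1 already has a 1).
row 8, column 2 is out (column 2 already has a 1).
row 8, column 3 is out (column 3 already has a 1).
row 8, column 8 is out (column 8 already has a 1).
So the only cell in row 8 that can hold 1 is row 8, column 4.
That is column 4.

4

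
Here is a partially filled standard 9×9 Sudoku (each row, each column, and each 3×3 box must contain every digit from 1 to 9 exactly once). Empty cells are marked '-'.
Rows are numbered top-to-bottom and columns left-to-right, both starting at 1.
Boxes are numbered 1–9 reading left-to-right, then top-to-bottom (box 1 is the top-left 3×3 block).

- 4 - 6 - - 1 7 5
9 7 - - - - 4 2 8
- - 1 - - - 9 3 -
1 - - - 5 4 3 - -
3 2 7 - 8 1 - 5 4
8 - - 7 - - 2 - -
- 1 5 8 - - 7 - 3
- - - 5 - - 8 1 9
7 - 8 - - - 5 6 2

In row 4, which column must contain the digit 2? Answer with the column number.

Consider where 2 can go in row 4.
r4c2 is out (column 2 already has a 2).
r4c3 is out (box 4 already has a 2).
r4c8 is out (column 8 already has a 2).
r4c9 is out (column 9 already has a 2).
So the only cell in row 4 that can hold 2 is r4c4.
That is column 4.

4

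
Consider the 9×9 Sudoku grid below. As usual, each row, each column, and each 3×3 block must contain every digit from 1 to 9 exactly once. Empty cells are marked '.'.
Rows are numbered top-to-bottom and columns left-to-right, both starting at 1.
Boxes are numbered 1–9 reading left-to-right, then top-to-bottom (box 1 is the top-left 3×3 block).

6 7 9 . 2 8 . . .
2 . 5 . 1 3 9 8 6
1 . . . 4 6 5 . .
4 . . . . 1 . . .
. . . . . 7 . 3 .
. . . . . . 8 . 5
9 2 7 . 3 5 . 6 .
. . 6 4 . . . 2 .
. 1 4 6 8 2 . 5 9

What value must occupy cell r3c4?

9

Cell r3c4 itself could take any of {7, 9} by direct elimination.
Consider where 9 can go in row 3.
r3c2 is out (box 1 already has a 9).
r3c3 is out (column 3 already has a 9).
r3c8 is out (box 3 already has a 9).
r3c9 is out (column 9 already has a 9).
So the only cell in row 3 that can hold 9 is r3c4.
Therefore r3c4 = 9.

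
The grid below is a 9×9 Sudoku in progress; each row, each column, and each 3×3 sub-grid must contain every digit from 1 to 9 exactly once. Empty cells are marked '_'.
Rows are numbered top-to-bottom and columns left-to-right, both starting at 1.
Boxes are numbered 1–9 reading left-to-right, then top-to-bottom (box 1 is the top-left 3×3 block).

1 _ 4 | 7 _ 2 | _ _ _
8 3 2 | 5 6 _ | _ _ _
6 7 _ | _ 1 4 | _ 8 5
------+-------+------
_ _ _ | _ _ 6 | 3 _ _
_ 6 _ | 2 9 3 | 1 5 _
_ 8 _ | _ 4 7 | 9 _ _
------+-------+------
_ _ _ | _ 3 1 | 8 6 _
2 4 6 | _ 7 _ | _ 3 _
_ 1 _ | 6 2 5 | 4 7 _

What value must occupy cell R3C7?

2

Row 3 already contains {1, 4, 5, 6, 7, 8}.
Column 7 already contains {1, 3, 4, 8, 9}.
Its 3×3 block (box 3) already contains {5, 8}.
The only value from 1–9 not eliminated is 2, so R3C7 = 2.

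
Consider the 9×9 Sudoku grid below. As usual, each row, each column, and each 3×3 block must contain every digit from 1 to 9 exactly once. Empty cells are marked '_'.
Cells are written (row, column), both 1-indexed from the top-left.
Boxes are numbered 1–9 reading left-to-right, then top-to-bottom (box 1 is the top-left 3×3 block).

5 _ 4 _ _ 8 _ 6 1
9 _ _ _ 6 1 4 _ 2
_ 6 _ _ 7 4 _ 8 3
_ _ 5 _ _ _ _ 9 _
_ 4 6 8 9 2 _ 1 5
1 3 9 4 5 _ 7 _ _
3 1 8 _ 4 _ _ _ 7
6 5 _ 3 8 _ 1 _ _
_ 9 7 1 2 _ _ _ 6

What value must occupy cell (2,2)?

8

Cell (2,2) itself could take any of {7, 8} by direct elimination.
Consider where 8 can go in row 2.
(2,3) is out (column 3 already has a 8).
(2,4) is out (column 4 already has a 8).
(2,8) is out (column 8 already has a 8).
So the only cell in row 2 that can hold 8 is (2,2).
Therefore (2,2) = 8.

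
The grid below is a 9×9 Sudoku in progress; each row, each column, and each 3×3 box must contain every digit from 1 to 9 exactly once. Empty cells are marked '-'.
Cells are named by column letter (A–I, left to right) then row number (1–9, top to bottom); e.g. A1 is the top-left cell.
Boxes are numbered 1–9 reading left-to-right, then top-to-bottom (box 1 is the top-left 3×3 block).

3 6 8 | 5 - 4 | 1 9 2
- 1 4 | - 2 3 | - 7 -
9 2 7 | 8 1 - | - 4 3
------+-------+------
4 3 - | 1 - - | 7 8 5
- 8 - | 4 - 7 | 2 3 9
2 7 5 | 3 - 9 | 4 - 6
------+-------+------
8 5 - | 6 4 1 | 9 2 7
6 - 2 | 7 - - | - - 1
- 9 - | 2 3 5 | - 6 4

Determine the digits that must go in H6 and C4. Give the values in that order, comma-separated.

1,9

For H6:
  Row 6 already contains {2, 3, 4, 5, 6, 7, 9}.
  Column H already contains {2, 3, 4, 6, 7, 8, 9}.
  Its 3×3 block (box 6) already contains {2, 3, 4, 5, 6, 7, 8, 9}.
  The only value from 1–9 not eliminated is 1, so H6 = 1.
For C4:
  Consider where 9 can go in row 4.
  E4 is out (box 5 already has a 9).
  F4 is out (column F already has a 9).
  So the only cell in row 4 that can hold 9 is C4.
  So C4 = 9.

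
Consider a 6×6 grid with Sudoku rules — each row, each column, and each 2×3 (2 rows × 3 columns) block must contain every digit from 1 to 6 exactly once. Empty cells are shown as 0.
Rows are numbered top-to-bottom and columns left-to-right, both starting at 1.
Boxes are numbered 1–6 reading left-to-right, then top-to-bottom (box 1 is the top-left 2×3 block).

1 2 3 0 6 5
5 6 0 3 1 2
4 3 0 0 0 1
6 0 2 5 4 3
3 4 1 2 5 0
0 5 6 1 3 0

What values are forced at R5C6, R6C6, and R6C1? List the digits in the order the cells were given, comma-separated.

6,4,2

For R5C6:
  Row 5 already contains {1, 2, 3, 4, 5}.
  Column 6 already contains {1, 2, 3, 5}.
  Its 2×3 block (box 6) already contains {1, 2, 3, 5}.
  The only value from 1–6 not eliminated is 6, so R5C6 = 6.
For R6C6:
  Row 6 already contains {1, 3, 5, 6}.
  Column 6 already contains {1, 2, 3, 5}.
  Its 2×3 block (box 6) already contains {1, 2, 3, 5}.
  The only value from 1–6 not eliminated is 4, so R6C6 = 4.
For R6C1:
  Row 6 already contains {1, 3, 5, 6}.
  Column 1 already contains {1, 3, 4, 5, 6}.
  Its 2×3 block (box 5) already contains {1, 3, 4, 5, 6}.
  The only value from 1–6 not eliminated is 2, so R6C1 = 2.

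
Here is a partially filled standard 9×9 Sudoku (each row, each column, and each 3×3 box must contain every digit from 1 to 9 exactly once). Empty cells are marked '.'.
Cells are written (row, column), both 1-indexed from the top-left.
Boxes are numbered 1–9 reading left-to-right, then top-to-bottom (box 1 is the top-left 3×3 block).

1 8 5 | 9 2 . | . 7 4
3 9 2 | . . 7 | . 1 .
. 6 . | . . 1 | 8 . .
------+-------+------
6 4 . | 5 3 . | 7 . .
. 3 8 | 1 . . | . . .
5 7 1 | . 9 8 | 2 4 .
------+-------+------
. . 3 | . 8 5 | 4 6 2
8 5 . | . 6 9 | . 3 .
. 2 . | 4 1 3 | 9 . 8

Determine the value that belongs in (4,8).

8

Cell (4,8) itself could take any of {8, 9} by direct elimination.
Consider where 8 can go in row 4.
(4,3) is out (column 3 already has a 8).
(4,6) is out (column 6 already has a 8).
(4,9) is out (column 9 already has a 8).
So the only cell in row 4 that can hold 8 is (4,8).
Therefore (4,8) = 8.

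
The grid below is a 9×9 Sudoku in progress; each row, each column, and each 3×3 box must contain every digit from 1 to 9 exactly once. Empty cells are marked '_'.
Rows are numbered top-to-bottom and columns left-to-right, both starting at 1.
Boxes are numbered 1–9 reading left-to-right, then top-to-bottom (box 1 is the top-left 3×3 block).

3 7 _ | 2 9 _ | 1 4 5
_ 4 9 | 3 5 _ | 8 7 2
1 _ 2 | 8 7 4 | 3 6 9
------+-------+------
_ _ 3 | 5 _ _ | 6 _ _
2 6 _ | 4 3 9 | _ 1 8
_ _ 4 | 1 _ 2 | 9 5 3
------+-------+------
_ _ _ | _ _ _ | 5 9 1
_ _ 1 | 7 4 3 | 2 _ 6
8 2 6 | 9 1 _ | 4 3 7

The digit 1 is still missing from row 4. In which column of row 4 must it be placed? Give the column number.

Consider where 1 can go in row 4.
r4c1 is out (column 1 already has a 1).
r4c5 is out (column 5 already has a 1).
r4c6 is out (box 5 already has a 1).
r4c8 is out (column 8 already has a 1).
r4c9 is out (column 9 already has a 1).
So the only cell in row 4 that can hold 1 is r4c2.
That is column 2.

2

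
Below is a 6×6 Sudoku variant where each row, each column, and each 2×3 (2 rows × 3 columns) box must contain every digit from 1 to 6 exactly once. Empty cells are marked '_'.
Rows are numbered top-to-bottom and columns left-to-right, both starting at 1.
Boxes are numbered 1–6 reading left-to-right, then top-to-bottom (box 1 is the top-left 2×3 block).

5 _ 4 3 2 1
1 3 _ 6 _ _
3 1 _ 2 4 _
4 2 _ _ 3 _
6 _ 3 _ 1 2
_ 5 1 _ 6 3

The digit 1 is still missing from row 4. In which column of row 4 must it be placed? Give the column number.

4

Consider where 1 can go in row 4.
r4c3 is out (column 3 already has a 1).
r4c6 is out (column 6 already has a 1).
So the only cell in row 4 that can hold 1 is r4c4.
That is column 4.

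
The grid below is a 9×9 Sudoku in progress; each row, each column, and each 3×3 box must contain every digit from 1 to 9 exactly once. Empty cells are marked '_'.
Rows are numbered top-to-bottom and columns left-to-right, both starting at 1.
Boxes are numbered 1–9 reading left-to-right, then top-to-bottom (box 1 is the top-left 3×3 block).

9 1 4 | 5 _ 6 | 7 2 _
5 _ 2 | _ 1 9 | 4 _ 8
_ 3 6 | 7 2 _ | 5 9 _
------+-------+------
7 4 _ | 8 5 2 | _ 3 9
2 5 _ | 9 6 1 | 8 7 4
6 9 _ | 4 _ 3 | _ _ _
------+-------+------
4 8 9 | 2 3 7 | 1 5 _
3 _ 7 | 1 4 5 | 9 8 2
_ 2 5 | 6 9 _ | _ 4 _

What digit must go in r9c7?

Row 9 already contains {2, 4, 5, 6, 9}.
Column 7 already contains {1, 4, 5, 7, 8, 9}.
Its 3×3 block (box 9) already contains {1, 2, 4, 5, 8, 9}.
The only value from 1–9 not eliminated is 3, so r9c7 = 3.

3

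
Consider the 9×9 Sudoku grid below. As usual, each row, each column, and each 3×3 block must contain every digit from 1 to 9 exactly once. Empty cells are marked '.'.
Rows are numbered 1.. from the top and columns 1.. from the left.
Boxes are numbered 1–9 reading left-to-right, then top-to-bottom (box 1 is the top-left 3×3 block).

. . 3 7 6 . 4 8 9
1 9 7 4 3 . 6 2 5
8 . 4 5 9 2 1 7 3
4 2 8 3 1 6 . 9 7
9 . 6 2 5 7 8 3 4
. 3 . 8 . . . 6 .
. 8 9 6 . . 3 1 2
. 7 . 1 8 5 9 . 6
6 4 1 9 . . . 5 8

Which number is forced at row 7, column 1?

Row 7 already contains {1, 2, 3, 6, 8, 9}.
Column 1 already contains {1, 4, 6, 8, 9}.
Its 3×3 block (box 7) already contains {1, 4, 6, 7, 8, 9}.
The only value from 1–9 not eliminated is 5, so row 7, column 1 = 5.

5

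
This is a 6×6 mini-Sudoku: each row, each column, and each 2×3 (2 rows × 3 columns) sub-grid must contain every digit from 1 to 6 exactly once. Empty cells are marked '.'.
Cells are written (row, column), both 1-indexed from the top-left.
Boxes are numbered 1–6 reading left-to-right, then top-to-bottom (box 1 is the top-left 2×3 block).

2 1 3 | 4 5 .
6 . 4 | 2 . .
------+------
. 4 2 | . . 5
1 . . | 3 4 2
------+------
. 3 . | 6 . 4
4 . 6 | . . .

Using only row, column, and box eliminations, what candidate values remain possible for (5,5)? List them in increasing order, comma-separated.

1,2

Row 5 already contains {3, 4, 6}.
Column 5 already contains {4, 5}.
Its 2×3 block (box 6) already contains {4, 6}.
Removing those from 1–6 leaves {1, 2} as the candidates for (5,5).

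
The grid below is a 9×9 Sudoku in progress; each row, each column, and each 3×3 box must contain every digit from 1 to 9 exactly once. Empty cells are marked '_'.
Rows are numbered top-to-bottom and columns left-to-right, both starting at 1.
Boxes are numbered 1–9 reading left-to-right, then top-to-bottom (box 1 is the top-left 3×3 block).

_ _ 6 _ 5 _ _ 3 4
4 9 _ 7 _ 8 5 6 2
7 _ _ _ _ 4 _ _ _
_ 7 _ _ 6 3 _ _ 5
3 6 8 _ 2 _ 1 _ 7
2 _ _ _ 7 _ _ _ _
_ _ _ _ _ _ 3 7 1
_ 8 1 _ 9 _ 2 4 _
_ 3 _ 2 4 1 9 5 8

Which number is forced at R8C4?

3

Cell R8C4 itself could take any of {3, 5, 6} by direct elimination.
Consider where 3 can go in row 8.
R8C1 is out (column 1 already has a 3).
R8C6 is out (column 6 already has a 3).
R8C9 is out (box 9 already has a 3).
So the only cell in row 8 that can hold 3 is R8C4.
Therefore R8C4 = 3.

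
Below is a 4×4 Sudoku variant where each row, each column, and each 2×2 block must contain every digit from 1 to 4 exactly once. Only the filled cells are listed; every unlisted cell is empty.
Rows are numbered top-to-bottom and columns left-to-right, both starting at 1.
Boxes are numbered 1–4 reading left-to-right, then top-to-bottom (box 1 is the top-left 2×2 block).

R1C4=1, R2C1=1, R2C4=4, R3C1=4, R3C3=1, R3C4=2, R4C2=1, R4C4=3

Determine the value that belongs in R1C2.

Cell R1C2 itself could take any of {2, 3, 4} by direct elimination.
Consider where 4 can go in box 1.
R1C1 is out (column 1 already has a 4).
R2C2 is out (row 2 already has a 4).
So the only cell in box 1 that can hold 4 is R1C2.
Therefore R1C2 = 4.

4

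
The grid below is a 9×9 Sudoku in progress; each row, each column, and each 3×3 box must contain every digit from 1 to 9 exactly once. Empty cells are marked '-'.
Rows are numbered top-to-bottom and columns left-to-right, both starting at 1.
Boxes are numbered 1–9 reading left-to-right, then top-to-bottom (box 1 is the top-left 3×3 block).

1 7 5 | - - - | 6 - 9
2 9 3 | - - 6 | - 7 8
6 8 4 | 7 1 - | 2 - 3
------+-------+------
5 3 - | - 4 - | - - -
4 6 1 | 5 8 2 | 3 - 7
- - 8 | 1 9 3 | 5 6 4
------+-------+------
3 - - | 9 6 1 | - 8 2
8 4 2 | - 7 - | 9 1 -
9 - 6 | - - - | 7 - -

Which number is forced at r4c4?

6

Row 4 already contains {3, 4, 5}.
Column 4 already contains {1, 5, 7, 9}.
Its 3×3 block (box 5) already contains {1, 2, 3, 4, 5, 8, 9}.
The only value from 1–9 not eliminated is 6, so r4c4 = 6.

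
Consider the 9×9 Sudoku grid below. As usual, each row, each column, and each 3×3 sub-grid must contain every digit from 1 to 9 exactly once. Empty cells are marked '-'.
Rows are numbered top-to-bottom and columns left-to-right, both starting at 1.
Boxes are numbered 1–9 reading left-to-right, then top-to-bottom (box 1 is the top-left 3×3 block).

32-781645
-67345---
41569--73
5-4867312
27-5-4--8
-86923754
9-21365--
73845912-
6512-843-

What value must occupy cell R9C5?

7

Row 9 already contains {1, 2, 3, 4, 5, 6, 8}.
Column 5 already contains {2, 3, 4, 5, 6, 8, 9}.
Its 3×3 block (box 8) already contains {1, 2, 3, 4, 5, 6, 8, 9}.
The only value from 1–9 not eliminated is 7, so R9C5 = 7.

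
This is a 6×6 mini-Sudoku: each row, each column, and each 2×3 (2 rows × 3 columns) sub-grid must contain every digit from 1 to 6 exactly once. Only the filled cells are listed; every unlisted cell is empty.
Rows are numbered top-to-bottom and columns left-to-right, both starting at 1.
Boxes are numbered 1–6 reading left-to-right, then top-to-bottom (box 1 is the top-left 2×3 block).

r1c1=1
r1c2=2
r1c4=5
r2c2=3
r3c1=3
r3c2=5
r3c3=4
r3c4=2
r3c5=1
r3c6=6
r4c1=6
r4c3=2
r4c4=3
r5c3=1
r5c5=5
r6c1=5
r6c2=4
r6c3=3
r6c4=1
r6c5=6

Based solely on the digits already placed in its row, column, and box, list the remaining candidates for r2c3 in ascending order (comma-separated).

Row 2 already contains {3}.
Column 3 already contains {1, 2, 3, 4}.
Its 2×3 block (box 1) already contains {1, 2, 3}.
Removing those from 1–6 leaves {5, 6} as the candidates for r2c3.

5,6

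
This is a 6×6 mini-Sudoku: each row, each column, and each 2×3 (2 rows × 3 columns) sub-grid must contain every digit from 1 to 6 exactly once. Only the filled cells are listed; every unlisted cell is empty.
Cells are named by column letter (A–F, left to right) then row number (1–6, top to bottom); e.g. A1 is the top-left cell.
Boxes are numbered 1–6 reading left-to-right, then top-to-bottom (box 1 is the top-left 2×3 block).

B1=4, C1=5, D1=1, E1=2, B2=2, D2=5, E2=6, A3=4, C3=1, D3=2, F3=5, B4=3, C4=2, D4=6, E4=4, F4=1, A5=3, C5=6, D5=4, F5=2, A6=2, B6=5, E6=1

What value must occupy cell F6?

Cell F6 itself could take any of {3, 6} by direct elimination.
Consider where 6 can go in box 6.
E5 is out (row 5 already has a 6).
D6 is out (column D already has a 6).
So the only cell in box 6 that can hold 6 is F6.
Therefore F6 = 6.

6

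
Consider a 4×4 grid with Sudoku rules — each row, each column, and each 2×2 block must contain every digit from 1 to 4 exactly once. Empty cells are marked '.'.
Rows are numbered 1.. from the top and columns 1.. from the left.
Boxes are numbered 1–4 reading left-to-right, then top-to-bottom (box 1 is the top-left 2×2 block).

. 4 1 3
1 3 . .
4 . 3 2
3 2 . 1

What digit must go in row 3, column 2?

Row 3 already contains {2, 3, 4}.
Column 2 already contains {2, 3, 4}.
Its 2×2 block (box 3) already contains {2, 3, 4}.
The only value from 1–4 not eliminated is 1, so row 3, column 2 = 1.

1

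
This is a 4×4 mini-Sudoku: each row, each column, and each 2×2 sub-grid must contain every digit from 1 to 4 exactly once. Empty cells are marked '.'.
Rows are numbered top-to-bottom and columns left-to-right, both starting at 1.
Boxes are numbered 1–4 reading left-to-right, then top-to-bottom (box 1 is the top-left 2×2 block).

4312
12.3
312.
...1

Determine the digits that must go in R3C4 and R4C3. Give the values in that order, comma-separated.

4,3

For R3C4:
  Row 3 already contains {1, 2, 3}.
  Column 4 already contains {1, 2, 3}.
  Its 2×2 block (box 4) already contains {1, 2}.
  The only value from 1–4 not eliminated is 4, so R3C4 = 4.
For R4C3:
  Consider where 3 can go in box 4.
  R3C4 is out (row 3 already has a 3).
  So the only cell in box 4 that can hold 3 is R4C3.
  So R4C3 = 3.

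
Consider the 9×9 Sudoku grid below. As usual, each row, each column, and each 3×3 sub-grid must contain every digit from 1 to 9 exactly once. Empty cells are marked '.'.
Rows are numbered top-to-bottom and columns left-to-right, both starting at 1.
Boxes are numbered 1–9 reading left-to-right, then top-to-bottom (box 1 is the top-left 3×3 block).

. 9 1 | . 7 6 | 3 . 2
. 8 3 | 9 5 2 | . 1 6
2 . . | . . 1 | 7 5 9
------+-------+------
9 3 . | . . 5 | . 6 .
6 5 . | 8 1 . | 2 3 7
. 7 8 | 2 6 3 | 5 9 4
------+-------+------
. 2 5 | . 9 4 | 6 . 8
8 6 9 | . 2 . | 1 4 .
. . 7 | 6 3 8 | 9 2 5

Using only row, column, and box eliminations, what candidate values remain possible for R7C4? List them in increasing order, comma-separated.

1,7

Row 7 already contains {2, 4, 5, 6, 8, 9}.
Column 4 already contains {2, 6, 8, 9}.
Its 3×3 block (box 8) already contains {2, 3, 4, 6, 8, 9}.
Removing those from 1–9 leaves {1, 7} as the candidates for R7C4.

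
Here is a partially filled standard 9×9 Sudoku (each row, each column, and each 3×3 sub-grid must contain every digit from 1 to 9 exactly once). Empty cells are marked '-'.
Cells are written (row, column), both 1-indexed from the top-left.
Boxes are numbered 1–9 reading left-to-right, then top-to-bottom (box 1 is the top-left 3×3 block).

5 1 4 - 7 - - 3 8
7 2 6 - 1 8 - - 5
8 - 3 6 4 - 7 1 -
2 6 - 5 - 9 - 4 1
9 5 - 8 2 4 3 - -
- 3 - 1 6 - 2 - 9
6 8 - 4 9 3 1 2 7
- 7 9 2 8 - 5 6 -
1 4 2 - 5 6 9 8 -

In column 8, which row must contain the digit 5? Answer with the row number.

Consider where 5 can go in column 8.
(2,8) is out (row 2 already has a 5).
(5,8) is out (row 5 already has a 5).
So the only cell in column 8 that can hold 5 is (6,8).
That is row 6.

6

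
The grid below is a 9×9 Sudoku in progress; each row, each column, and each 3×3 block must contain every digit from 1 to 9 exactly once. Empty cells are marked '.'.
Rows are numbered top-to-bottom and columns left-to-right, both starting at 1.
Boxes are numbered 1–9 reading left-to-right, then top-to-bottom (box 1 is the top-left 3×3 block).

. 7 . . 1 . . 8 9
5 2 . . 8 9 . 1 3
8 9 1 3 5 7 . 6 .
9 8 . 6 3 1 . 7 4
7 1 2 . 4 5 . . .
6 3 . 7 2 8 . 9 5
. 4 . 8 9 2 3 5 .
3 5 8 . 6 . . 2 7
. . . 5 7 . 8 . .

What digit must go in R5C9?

8

Cell R5C9 itself could take any of {6, 8} by direct elimination.
Consider where 8 can go in box 6.
R4C7 is out (row 4 already has a 8).
R5C7 is out (column 7 already has a 8).
R5C8 is out (column 8 already has a 8).
R6C7 is out (row 6 already has a 8).
So the only cell in box 6 that can hold 8 is R5C9.
Therefore R5C9 = 8.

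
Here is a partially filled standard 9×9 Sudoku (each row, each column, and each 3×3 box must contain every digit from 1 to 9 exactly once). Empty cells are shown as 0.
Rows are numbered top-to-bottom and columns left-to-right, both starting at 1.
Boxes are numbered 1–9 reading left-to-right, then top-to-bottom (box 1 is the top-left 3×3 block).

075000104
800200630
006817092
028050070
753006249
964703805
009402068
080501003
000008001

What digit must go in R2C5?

4

Cell R2C5 itself could take any of {4, 9} by direct elimination.
Consider where 4 can go in column 5.
R1C5 is out (row 1 already has a 4). R5C5 is out (row 5 already has a 4). R6C5 is out (row 6 already has a 4). R7C5 is out (row 7 already has a 4). The remaining empty cells in column 5 are similarly blocked.
So the only cell in column 5 that can hold 4 is R2C5.
Therefore R2C5 = 4.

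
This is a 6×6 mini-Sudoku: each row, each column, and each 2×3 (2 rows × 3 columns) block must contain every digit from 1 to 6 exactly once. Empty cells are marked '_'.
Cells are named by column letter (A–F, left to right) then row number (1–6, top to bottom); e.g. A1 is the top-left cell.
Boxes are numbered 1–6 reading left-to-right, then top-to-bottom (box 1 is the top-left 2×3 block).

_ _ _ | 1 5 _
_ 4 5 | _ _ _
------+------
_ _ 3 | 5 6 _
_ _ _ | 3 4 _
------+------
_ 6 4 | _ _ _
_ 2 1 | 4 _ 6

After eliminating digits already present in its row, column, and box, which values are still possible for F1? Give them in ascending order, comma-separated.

2,3,4

Row 1 already contains {1, 5}.
Column F already contains {6}.
Its 2×3 block (box 2) already contains {1, 5}.
Removing those from 1–6 leaves {2, 3, 4} as the candidates for F1.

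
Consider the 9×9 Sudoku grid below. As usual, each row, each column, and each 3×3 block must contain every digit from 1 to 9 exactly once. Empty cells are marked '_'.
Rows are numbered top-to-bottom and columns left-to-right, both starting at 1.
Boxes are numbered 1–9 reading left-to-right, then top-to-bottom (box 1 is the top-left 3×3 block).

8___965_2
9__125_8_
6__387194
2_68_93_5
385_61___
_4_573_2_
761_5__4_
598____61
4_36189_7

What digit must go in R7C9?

Cell R7C9 itself could take any of {3, 8} by direct elimination.
Consider where 3 can go in box 9.
R7C7 is out (column 7 already has a 3).
R8C7 is out (column 7 already has a 3).
R9C8 is out (row 9 already has a 3).
So the only cell in box 9 that can hold 3 is R7C9.
Therefore R7C9 = 3.

3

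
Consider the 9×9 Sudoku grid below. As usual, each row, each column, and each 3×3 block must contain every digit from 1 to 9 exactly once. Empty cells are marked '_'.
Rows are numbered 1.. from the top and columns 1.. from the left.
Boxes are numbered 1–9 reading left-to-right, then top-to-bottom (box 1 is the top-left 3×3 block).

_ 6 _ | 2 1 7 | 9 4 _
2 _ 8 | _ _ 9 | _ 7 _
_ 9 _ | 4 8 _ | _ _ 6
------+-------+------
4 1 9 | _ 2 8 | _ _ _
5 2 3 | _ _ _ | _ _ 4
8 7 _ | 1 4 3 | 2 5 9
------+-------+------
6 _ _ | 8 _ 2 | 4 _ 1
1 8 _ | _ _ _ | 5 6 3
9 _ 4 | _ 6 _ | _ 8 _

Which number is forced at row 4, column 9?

Row 4 already contains {1, 2, 4, 8, 9}.
Column 9 already contains {1, 3, 4, 6, 9}.
Its 3×3 block (box 6) already contains {2, 4, 5, 9}.
The only value from 1–9 not eliminated is 7, so row 4, column 9 = 7.

7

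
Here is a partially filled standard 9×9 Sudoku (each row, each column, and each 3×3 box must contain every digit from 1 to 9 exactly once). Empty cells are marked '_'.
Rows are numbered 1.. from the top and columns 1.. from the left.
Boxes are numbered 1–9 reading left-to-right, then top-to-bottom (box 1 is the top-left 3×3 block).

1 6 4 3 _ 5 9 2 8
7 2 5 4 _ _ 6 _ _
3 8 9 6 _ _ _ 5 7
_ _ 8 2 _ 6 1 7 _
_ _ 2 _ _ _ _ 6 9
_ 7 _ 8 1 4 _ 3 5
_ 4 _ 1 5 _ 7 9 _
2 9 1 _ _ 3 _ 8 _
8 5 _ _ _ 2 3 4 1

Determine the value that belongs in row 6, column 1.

Cell row 6, column 1 itself could take any of {6, 9} by direct elimination.
Consider where 9 can go in row 6.
row 6, column 3 is out (column 3 already has a 9).
row 6, column 7 is out (column 7 already has a 9).
So the only cell in row 6 that can hold 9 is row 6, column 1.
Therefore row 6, column 1 = 9.

9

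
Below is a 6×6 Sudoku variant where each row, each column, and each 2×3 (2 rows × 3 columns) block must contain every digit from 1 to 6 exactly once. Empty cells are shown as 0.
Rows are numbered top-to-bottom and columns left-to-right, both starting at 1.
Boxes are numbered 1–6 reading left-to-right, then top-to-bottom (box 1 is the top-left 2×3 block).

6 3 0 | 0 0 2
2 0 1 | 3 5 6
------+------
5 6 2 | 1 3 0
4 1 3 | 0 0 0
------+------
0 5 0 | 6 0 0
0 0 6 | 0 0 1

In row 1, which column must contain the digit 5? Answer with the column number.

Consider where 5 can go in row 1.
r1c4 is out (box 2 already has a 5).
r1c5 is out (column 5 already has a 5).
So the only cell in row 1 that can hold 5 is r1c3.
That is column 3.

3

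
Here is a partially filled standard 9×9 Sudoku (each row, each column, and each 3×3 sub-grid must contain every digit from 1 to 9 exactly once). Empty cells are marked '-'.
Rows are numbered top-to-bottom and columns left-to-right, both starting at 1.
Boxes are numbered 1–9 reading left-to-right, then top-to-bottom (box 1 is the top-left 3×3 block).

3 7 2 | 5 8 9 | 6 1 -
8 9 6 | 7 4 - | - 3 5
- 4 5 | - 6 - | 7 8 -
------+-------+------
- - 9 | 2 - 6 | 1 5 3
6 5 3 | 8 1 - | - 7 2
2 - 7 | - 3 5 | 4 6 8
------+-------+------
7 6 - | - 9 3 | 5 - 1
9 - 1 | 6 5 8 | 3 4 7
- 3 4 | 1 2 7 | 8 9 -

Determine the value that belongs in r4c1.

Row 4 already contains {1, 2, 3, 5, 6, 9}.
Column 1 already contains {2, 3, 6, 7, 8, 9}.
Its 3×3 block (box 4) already contains {2, 3, 5, 6, 7, 9}.
The only value from 1–9 not eliminated is 4, so r4c1 = 4.

4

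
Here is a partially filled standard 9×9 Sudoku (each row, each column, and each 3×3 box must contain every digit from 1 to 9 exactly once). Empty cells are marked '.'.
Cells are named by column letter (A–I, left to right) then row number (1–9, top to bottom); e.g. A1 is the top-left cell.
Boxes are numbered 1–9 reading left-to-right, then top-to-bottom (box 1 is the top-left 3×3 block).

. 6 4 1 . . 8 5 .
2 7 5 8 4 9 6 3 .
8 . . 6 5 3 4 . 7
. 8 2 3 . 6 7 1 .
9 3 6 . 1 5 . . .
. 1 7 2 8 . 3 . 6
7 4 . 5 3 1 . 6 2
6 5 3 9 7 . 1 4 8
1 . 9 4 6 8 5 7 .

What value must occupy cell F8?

2

Row 8 already contains {1, 3, 4, 5, 6, 7, 8, 9}.
Column F already contains {1, 3, 5, 6, 8, 9}.
Its 3×3 block (box 8) already contains {1, 3, 4, 5, 6, 7, 8, 9}.
The only value from 1–9 not eliminated is 2, so F8 = 2.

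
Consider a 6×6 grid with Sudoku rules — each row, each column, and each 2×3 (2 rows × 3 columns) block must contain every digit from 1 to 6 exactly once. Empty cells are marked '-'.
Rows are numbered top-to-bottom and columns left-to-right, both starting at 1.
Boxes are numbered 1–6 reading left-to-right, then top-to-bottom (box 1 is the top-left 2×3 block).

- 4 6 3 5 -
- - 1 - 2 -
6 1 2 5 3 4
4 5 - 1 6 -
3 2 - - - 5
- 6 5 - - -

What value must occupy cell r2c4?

4

Cell r2c4 itself could take any of {4, 6} by direct elimination.
Consider where 4 can go in box 2.
r1c6 is out (row 1 already has a 4).
r2c6 is out (column 6 already has a 4).
So the only cell in box 2 that can hold 4 is r2c4.
Therefore r2c4 = 4.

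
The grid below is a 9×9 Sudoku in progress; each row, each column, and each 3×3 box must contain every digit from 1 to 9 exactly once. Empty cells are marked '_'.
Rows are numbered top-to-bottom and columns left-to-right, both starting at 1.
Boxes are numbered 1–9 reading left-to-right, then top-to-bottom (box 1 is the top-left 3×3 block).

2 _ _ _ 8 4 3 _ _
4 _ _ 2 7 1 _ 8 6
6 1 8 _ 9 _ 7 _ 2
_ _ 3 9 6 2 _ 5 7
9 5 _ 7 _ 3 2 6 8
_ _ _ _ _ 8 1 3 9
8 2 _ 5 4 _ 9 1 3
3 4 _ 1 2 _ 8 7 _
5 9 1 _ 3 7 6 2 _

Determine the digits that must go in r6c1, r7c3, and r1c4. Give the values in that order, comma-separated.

7,7,6

For r6c1:
  Row 6 already contains {1, 3, 8, 9}.
  Column 1 already contains {2, 3, 4, 5, 6, 8, 9}.
  Its 3×3 block (box 4) already contains {3, 5, 9}.
  The only value from 1–9 not eliminated is 7, so r6c1 = 7.
For r7c3:
  Consider where 7 can go in row 7.
  r7c6 is out (column 6 already has a 7).
  So the only cell in row 7 that can hold 7 is r7c3.
  So r7c3 = 7.
For r1c4:
  Row 1 already contains {2, 3, 4, 8}.
  Column 4 already contains {1, 2, 5, 7, 9}.
  Its 3×3 block (box 2) already contains {1, 2, 4, 7, 8, 9}.
  The only value from 1–9 not eliminated is 6, so r1c4 = 6.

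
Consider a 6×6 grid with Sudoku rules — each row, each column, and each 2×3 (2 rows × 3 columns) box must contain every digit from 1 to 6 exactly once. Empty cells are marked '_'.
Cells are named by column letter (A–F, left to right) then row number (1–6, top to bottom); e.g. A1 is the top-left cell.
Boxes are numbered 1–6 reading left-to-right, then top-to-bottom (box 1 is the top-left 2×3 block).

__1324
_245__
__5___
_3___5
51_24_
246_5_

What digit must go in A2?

Cell A2 itself could take any of {3, 6} by direct elimination.
Consider where 3 can go in box 1.
A1 is out (row 1 already has a 3).
B1 is out (row 1 already has a 3).
So the only cell in box 1 that can hold 3 is A2.
Therefore A2 = 3.

3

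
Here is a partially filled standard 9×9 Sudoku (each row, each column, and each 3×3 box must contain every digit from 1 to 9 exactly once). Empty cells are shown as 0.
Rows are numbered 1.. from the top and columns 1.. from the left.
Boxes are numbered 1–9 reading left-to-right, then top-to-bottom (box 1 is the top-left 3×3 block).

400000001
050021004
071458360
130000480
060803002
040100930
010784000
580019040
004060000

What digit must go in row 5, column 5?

4

Cell row 5, column 5 itself could take any of {4, 7, 9} by direct elimination.
Consider where 4 can go in box 5.
row 4, column 4 is out (row 4 already has a 4).
row 4, column 5 is out (row 4 already has a 4).
row 4, column 6 is out (row 4 already has a 4).
row 6, column 5 is out (row 6 already has a 4).
row 6, column 6 is out (row 6 already has a 4).
So the only cell in box 5 that can hold 4 is row 5, column 5.
Therefore row 5, column 5 = 4.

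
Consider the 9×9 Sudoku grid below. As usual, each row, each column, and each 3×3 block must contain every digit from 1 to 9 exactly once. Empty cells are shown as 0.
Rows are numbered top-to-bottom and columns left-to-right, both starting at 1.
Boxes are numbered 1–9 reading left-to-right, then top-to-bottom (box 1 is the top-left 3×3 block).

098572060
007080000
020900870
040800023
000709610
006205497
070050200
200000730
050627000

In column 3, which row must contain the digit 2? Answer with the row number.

5

Consider where 2 can go in column 3.
r3c3 is out (row 3 already has a 2).
r4c3 is out (row 4 already has a 2).
r7c3 is out (row 7 already has a 2).
r8c3 is out (row 8 already has a 2).
r9c3 is out (row 9 already has a 2).
So the only cell in column 3 that can hold 2 is r5c3.
That is row 5.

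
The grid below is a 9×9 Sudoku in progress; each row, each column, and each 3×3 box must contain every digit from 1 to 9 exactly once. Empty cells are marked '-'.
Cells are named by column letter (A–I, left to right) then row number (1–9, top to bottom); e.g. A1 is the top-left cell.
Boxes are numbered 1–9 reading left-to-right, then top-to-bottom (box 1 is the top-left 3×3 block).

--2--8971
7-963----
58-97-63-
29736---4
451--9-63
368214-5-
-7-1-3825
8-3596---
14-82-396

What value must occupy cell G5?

Cell G5 itself could take any of {2, 7} by direct elimination.
Consider where 2 can go in box 6.
G4 is out (row 4 already has a 2).
H4 is out (row 4 already has a 2).
G6 is out (row 6 already has a 2).
I6 is out (row 6 already has a 2).
So the only cell in box 6 that can hold 2 is G5.
Therefore G5 = 2.

2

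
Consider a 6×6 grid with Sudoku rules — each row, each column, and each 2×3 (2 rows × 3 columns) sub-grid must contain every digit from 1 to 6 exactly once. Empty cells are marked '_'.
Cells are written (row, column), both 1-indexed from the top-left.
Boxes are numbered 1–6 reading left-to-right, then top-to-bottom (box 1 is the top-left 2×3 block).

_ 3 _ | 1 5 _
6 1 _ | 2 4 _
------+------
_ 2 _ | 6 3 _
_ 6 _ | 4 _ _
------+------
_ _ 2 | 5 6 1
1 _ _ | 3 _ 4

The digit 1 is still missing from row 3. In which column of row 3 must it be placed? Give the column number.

Consider where 1 can go in row 3.
(3,1) is out (column 1 already has a 1).
(3,6) is out (column 6 already has a 1).
So the only cell in row 3 that can hold 1 is (3,3).
That is column 3.

3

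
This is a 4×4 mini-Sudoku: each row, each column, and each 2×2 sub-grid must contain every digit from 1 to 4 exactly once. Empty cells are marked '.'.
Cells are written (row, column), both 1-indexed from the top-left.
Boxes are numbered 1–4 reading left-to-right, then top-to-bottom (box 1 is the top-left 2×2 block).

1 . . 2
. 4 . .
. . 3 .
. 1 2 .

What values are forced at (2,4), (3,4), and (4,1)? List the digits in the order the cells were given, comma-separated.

For (2,4):
  Consider where 3 can go in column 4.
  (3,4) is out (row 3 already has a 3).
  (4,4) is out (box 4 already has a 3).
  So the only cell in column 4 that can hold 3 is (2,4).
  So (2,4) = 3.
For (3,4):
  Consider where 1 can go in box 4.
  (4,4) is out (row 4 already has a 1).
  So the only cell in box 4 that can hold 1 is (3,4).
  So (3,4) = 1.
For (4,1):
  Consider where 3 can go in box 3.
  (3,1) is out (row 3 already has a 3).
  (3,2) is out (row 3 already has a 3).
  So the only cell in box 3 that can hold 3 is (4,1).
  So (4,1) = 3.

3,1,3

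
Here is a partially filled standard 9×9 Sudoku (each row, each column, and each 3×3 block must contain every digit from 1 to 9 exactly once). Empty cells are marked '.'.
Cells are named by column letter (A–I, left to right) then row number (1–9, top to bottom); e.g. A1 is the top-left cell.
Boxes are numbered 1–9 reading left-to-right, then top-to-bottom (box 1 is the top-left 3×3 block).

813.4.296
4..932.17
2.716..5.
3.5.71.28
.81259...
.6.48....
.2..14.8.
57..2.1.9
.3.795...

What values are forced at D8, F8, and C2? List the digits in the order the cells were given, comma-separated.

8,6,6

For D8:
  Consider where 8 can go in column D.
  D1 is out (row 1 already has a 8).
  D4 is out (row 4 already has a 8).
  D7 is out (row 7 already has a 8).
  So the only cell in column D that can hold 8 is D8.
  So D8 = 8.
For F8:
  Consider where 6 can go in column F.
  F1 is out (row 1 already has a 6).
  F3 is out (row 3 already has a 6).
  F6 is out (row 6 already has a 6).
  So the only cell in column F that can hold 6 is F8.
  So F8 = 6.
For C2:
  Row 2 already contains {1, 2, 3, 4, 7, 9}.
  Column C already contains {1, 3, 5, 7}.
  Its 3×3 block (box 1) already contains {1, 2, 3, 4, 7, 8}.
  The only value from 1–9 not eliminated is 6, so C2 = 6.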